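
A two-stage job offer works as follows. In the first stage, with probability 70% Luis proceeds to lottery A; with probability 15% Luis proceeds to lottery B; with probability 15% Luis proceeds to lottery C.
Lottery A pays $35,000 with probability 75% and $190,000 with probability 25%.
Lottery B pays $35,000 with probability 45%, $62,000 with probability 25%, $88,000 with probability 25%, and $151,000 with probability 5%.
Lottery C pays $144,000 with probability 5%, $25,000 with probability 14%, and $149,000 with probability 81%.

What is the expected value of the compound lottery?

$80,453.50

EV(A) = 0.75 × 35000 + 0.25 × 190000 = 26250 + 47500 = 73750
EV(B) = 0.45 × 35000 + 0.25 × 62000 + 0.25 × 88000 + 0.05 × 151000 = 15750 + 15500 + 22000 + 7550 = 60800
EV(C) = 0.05 × 144000 + 0.14 × 25000 + 0.81 × 149000 = 7200 + 3500 + 120690 = 131390
Overall = 0.7 × 73750 + 0.15 × 60800 + 0.15 × 131390 = 51625 + 9120 + 19708.5 = 80453.5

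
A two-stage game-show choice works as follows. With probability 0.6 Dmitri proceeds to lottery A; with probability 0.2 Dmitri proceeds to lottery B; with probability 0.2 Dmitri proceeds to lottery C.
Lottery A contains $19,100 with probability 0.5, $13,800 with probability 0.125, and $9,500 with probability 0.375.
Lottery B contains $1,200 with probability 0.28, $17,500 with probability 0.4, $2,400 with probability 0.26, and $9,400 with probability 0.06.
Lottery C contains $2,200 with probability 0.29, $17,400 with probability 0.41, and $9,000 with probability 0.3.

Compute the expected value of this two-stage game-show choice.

$12,701.70

EV(A) = 0.5 × 19100 + 0.125 × 13800 + 0.375 × 9500 = 9550 + 1725 + 3562.5 = 14837.5
EV(B) = 0.28 × 1200 + 0.4 × 17500 + 0.26 × 2400 + 0.06 × 9400 = 336 + 7000 + 624 + 564 = 8524
EV(C) = 0.29 × 2200 + 0.41 × 17400 + 0.3 × 9000 = 638 + 7134 + 2700 = 10472
Overall = 0.6 × 14837.5 + 0.2 × 8524 + 0.2 × 10472 = 8902.5 + 1704.8 + 2094.4 = 12701.7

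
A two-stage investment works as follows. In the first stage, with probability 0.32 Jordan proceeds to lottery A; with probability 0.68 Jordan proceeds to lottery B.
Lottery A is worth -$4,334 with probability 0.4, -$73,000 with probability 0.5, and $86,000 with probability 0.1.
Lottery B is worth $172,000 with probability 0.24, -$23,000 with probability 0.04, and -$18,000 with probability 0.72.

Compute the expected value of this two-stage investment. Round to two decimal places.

$9,149.25

EV(A) = 0.4 × (-4334) + 0.5 × (-73000) + 0.1 × 86000 = -1733.6 − 36500 + 8600 = -29633.6
EV(B) = 0.24 × 172000 + 0.04 × (-23000) + 0.72 × (-18000) = 41280 − 920 − 12960 = 27400
Overall = 0.32 × (-29633.6) + 0.68 × 27400 = -9482.752 + 18632 = 9149.248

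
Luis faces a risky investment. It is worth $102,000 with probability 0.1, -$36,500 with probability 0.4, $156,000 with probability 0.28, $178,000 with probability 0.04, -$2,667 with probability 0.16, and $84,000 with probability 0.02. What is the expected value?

$47,653.28

EV = 0.1 × 102000 + 0.4 × (-36500) + 0.28 × 156000 + 0.04 × 178000 + 0.16 × (-2667) + 0.02 × 84000 = 10200 − 14600 + 43680 + 7120 − 426.72 + 1680 = 47653.28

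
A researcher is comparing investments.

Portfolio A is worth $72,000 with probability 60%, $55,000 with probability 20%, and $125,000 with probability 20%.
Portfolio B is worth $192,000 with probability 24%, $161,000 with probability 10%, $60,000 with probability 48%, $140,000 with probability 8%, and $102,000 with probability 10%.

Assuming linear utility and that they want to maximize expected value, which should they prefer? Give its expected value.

Portfolio B ($112,380)

Portfolio A = 0.6 × 72000 + 0.2 × 55000 + 0.2 × 125000 = 43200 + 11000 + 25000 = 79200
Portfolio B = 0.24 × 192000 + 0.1 × 161000 + 0.48 × 60000 + 0.08 × 140000 + 0.1 × 102000 = 46080 + 16100 + 28800 + 11200 + 10200 = 112380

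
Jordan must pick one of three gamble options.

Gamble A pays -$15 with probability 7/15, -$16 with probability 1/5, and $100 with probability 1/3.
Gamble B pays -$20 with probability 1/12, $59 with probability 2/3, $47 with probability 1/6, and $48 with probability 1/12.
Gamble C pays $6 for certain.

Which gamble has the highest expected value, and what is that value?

Gamble B ($49.50)

Gamble A = 7/15 × (-15) + 1/5 × (-16) + 1/3 × 100 = -7 − 3.2 + 33.3333 = 23.1333
Gamble B = 1/12 × (-20) + 2/3 × 59 + 1/6 × 47 + 1/12 × 48 = -1.6667 + 39.3333 + 7.8333 + 4 = 49.5
Gamble C: 6 (certain)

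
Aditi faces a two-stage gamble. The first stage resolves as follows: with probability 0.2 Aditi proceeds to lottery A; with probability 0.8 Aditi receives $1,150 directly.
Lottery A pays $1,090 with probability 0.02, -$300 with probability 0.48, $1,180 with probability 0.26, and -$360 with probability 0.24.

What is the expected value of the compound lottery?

$939.64

EV(A) = 0.02 × 1090 + 0.48 × (-300) + 0.26 × 1180 + 0.24 × (-360) = 21.8 − 144 + 306.8 − 86.4 = 98.2
Branch B: 1150 (certain)
Overall = 0.2 × 98.2 + 0.8 × 1150 = 19.64 + 920 = 939.64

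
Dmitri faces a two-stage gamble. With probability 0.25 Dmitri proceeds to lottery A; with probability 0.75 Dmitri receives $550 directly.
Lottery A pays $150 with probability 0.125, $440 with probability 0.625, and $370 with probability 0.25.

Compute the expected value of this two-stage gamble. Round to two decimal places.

$509.06

EV(A) = 0.125 × 150 + 0.625 × 440 + 0.25 × 370 = 18.75 + 275 + 92.5 = 386.25
Branch B: 550 (certain)
Overall = 0.25 × 386.25 + 0.75 × 550 = 96.5625 + 412.5 = 509.0625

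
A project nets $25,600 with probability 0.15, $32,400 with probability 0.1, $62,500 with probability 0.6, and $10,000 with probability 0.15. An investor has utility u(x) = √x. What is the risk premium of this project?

E[u] = 0.15·√25600 + 0.1·√32400 + 0.6·√62500 + 0.15·√10000 = 0.15·160 + 0.1·180 + 0.6·250 + 0.15·100 = 207
CE = (207)² = 42849
Risk premium = EV − CE = 46080 − 42849 = 3231

$3,231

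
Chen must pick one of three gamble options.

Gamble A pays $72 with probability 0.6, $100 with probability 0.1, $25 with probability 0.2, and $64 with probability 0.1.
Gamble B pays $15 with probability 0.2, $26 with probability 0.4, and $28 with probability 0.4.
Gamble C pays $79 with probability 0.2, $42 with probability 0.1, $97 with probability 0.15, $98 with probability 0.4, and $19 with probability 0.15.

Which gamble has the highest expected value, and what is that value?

Gamble C ($76.60)

Gamble A = 0.6 × 72 + 0.1 × 100 + 0.2 × 25 + 0.1 × 64 = 43.2 + 10 + 5 + 6.4 = 64.6
Gamble B = 0.2 × 15 + 0.4 × 26 + 0.4 × 28 = 3 + 10.4 + 11.2 = 24.6
Gamble C = 0.2 × 79 + 0.1 × 42 + 0.15 × 97 + 0.4 × 98 + 0.15 × 19 = 15.8 + 4.2 + 14.55 + 39.2 + 2.85 = 76.6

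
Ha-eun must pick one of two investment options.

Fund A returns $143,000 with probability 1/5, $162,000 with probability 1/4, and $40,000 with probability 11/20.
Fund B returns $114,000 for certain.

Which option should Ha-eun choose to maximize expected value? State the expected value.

Fund B ($114,000)

Fund A = 1/5 × 143000 + 1/4 × 162000 + 11/20 × 40000 = 28600 + 40500 + 22000 = 91100
Fund B: 114000 (certain)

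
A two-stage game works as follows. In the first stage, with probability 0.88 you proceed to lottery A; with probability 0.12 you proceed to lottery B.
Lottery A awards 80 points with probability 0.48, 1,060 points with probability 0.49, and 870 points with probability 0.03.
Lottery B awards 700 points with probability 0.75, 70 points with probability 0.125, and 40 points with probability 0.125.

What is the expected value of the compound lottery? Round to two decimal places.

578.48 points

EV(A) = 0.48 × 80 + 0.49 × 1060 + 0.03 × 870 = 38.4 + 519.4 + 26.1 = 583.9
EV(B) = 0.75 × 700 + 0.125 × 70 + 0.125 × 40 = 525 + 8.75 + 5 = 538.75
Overall = 0.88 × 583.9 + 0.12 × 538.75 = 513.832 + 64.65 = 578.482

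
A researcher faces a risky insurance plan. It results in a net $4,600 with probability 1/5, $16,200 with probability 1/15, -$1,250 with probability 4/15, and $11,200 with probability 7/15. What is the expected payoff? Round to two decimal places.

EV = 1/5 × 4600 + 1/15 × 16200 + 4/15 × (-1250) + 7/15 × 11200 = 920 + 1080 − 333.3333 + 5226.6667 = 6893.3333

$6,893.33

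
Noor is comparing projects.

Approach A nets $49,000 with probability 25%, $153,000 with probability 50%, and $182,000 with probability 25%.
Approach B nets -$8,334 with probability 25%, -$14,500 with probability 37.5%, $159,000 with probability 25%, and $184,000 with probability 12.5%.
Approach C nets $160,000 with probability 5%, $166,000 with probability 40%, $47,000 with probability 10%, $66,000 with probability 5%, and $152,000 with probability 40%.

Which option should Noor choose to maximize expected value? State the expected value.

Approach A = 0.25 × 49000 + 0.5 × 153000 + 0.25 × 182000 = 12250 + 76500 + 45500 = 134250
Approach B = 0.25 × (-8334) + 0.375 × (-14500) + 0.25 × 159000 + 0.125 × 184000 = -2083.5 − 5437.5 + 39750 + 23000 = 55229
Approach C = 0.05 × 160000 + 0.4 × 166000 + 0.1 × 47000 + 0.05 × 66000 + 0.4 × 152000 = 8000 + 66400 + 4700 + 3300 + 60800 = 143200

Approach C ($143,200)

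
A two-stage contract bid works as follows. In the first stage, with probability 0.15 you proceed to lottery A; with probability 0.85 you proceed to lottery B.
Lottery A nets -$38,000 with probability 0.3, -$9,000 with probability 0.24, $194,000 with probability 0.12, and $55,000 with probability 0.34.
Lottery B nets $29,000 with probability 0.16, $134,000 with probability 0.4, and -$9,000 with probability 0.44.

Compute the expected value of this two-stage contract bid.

$50,401

EV(A) = 0.3 × (-38000) + 0.24 × (-9000) + 0.12 × 194000 + 0.34 × 55000 = -11400 − 2160 + 23280 + 18700 = 28420
EV(B) = 0.16 × 29000 + 0.4 × 134000 + 0.44 × (-9000) = 4640 + 53600 − 3960 = 54280
Overall = 0.15 × 28420 + 0.85 × 54280 = 4263 + 46138 = 50401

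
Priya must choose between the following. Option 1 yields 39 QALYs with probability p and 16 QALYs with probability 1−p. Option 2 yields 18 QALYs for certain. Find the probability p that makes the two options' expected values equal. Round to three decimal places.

p = 0.087

p·39 + (1−p)·16 = 18
23p + 16 = 18
p = (18 − 16) / 23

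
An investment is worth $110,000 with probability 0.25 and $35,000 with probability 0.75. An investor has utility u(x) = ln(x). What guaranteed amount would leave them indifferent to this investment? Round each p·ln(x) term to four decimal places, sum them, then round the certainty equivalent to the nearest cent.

$46,602.06

E[u] = 0.25·ln(110000) + 0.75·ln(35000) = 2.9021 + 7.8473 = 10.7494
CE = e^10.7494 ≈ 46602.06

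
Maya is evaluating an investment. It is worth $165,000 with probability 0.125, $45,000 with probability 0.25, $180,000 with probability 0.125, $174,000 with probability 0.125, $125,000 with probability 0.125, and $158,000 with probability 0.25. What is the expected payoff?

$131,250

EV = 0.125 × 165000 + 0.25 × 45000 + 0.125 × 180000 + 0.125 × 174000 + 0.125 × 125000 + 0.25 × 158000 = 20625 + 11250 + 22500 + 21750 + 15625 + 39500 = 131250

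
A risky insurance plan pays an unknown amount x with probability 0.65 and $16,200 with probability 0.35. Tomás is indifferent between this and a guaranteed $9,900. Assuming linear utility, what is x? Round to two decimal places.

x = $6,507.69

0.65·x + 0.35·16200 = 9900
0.65·x = 9900 − 5670 = 4230
x = 4230 / 0.65 = 6507.6923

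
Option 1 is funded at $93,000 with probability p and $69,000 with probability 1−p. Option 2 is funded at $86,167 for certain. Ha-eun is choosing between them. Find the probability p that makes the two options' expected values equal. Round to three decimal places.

p = 0.715

p·93000 + (1−p)·69000 = 86167
24000p + 69000 = 86167
p = (86167 − 69000) / 24000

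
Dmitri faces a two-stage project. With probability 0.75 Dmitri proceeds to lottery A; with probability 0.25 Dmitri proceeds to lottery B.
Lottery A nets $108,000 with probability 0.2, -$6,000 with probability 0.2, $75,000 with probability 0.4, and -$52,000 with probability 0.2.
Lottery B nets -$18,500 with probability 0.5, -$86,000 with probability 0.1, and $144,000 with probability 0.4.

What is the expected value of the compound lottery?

EV(A) = 0.2 × 108000 + 0.2 × (-6000) + 0.4 × 75000 + 0.2 × (-52000) = 21600 − 1200 + 30000 − 10400 = 40000
EV(B) = 0.5 × (-18500) + 0.1 × (-86000) + 0.4 × 144000 = -9250 − 8600 + 57600 = 39750
Overall = 0.75 × 40000 + 0.25 × 39750 = 30000 + 9937.5 = 39937.5

$39,937.50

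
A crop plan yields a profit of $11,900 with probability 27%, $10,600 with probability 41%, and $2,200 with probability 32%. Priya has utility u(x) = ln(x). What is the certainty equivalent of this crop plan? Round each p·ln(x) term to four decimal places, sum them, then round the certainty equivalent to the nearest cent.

E[u] = 0.27·ln(11900) + 0.41·ln(10600) + 0.32·ln(2200) = 2.5338 + 3.8001 + 2.4628 = 8.7967
CE = e^8.7967 ≈ 6612.39

$6,612.39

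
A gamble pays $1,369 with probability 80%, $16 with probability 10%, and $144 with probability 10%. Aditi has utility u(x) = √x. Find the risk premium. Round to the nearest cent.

E[u] = 0.8·√1369 + 0.1·√16 + 0.1·√144 = 0.8·37 + 0.1·4 + 0.1·12 = 31.2
CE = (31.2)² = 973.44
Risk premium = EV − CE = 1111.2 − 973.44 = 137.76

$137.76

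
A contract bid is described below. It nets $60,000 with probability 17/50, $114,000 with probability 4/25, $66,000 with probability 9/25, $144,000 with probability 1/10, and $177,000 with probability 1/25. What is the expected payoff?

$83,880

EV = 17/50 × 60000 + 4/25 × 114000 + 9/25 × 66000 + 1/10 × 144000 + 1/25 × 177000 = 20400 + 18240 + 23760 + 14400 + 7080 = 83880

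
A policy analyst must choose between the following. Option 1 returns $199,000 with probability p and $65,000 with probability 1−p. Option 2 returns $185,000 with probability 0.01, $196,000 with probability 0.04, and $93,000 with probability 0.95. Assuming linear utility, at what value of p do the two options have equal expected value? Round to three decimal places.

p = 0.247

EV(Option 2) = 0.01 × 185000 + 0.04 × 196000 + 0.95 × 93000 = 1850 + 7840 + 88350 = 98040
p·199000 + (1−p)·65000 = 98040
134000p + 65000 = 98040
p = (98040 − 65000) / 134000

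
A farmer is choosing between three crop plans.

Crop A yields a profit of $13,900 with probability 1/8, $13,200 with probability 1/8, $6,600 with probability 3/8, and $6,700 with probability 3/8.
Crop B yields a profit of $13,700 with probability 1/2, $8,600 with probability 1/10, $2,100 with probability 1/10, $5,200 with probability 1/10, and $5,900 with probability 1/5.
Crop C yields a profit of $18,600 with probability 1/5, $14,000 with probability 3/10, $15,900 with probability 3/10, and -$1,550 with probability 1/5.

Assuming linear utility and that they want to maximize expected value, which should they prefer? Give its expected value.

Crop A = 1/8 × 13900 + 1/8 × 13200 + 3/8 × 6600 + 3/8 × 6700 = 1737.5 + 1650 + 2475 + 2512.5 = 8375
Crop B = 1/2 × 13700 + 1/10 × 8600 + 1/10 × 2100 + 1/10 × 5200 + 1/5 × 5900 = 6850 + 860 + 210 + 520 + 1180 = 9620
Crop C = 1/5 × 18600 + 3/10 × 14000 + 3/10 × 15900 + 1/5 × (-1550) = 3720 + 4200 + 4770 − 310 = 12380

Crop C ($12,380)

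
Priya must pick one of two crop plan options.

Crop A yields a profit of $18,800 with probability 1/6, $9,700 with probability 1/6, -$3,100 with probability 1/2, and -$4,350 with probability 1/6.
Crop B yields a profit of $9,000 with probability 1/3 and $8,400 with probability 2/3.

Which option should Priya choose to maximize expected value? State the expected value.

Crop B ($8,600)

Crop A = 1/6 × 18800 + 1/6 × 9700 + 1/2 × (-3100) + 1/6 × (-4350) = 3133.3333 + 1616.6667 − 1550 − 725 = 2475
Crop B = 1/3 × 9000 + 2/3 × 8400 = 3000 + 5600 = 8600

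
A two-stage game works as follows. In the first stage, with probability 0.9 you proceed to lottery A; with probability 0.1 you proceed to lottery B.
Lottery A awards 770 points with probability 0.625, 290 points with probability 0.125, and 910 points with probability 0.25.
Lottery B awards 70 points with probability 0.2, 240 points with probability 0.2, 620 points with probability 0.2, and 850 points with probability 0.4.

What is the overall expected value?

723.1 points

EV(A) = 0.625 × 770 + 0.125 × 290 + 0.25 × 910 = 481.25 + 36.25 + 227.5 = 745
EV(B) = 0.2 × 70 + 0.2 × 240 + 0.2 × 620 + 0.4 × 850 = 14 + 48 + 124 + 340 = 526
Overall = 0.9 × 745 + 0.1 × 526 = 670.5 + 52.6 = 723.1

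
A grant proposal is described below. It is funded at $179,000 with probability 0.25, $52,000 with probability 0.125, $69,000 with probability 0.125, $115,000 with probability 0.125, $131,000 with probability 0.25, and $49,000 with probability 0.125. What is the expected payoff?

$113,125

EV = 0.25 × 179000 + 0.125 × 52000 + 0.125 × 69000 + 0.125 × 115000 + 0.25 × 131000 + 0.125 × 49000 = 44750 + 6500 + 8625 + 14375 + 32750 + 6125 = 113125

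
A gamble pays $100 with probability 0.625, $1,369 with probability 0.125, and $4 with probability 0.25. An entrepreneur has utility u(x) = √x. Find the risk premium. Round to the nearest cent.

$105.23

E[u] = 0.625·√100 + 0.125·√1369 + 0.25·√4 = 0.625·10 + 0.125·37 + 0.25·2 = 11.375
CE = (11.375)² = 129.390625
Risk premium = EV − CE = 234.625 − 129.390625 = 105.234375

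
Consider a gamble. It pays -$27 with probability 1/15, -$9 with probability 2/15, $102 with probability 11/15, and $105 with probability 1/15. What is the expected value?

$78.80

EV = 1/15 × (-27) + 2/15 × (-9) + 11/15 × 102 + 1/15 × 105 = -1.8 − 1.2 + 74.8 + 7 = 78.8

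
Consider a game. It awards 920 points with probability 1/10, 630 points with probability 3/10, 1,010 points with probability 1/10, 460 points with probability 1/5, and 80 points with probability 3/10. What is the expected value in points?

498 points

EV = 1/10 × 920 + 3/10 × 630 + 1/10 × 1010 + 1/5 × 460 + 3/10 × 80 = 92 + 189 + 101 + 92 + 24 = 498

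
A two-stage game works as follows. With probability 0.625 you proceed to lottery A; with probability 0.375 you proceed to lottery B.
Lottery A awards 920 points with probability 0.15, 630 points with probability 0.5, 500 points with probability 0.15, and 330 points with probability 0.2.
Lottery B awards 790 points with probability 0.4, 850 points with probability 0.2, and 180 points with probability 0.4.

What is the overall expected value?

580.5 points

EV(A) = 0.15 × 920 + 0.5 × 630 + 0.15 × 500 + 0.2 × 330 = 138 + 315 + 75 + 66 = 594
EV(B) = 0.4 × 790 + 0.2 × 850 + 0.4 × 180 = 316 + 170 + 72 = 558
Overall = 0.625 × 594 + 0.375 × 558 = 371.25 + 209.25 = 580.5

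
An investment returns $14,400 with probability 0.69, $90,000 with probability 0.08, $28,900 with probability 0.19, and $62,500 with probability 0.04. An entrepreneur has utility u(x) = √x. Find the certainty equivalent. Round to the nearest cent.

E[u] = 0.69·√14400 + 0.08·√90000 + 0.19·√28900 + 0.04·√62500 = 0.69·120 + 0.08·300 + 0.19·170 + 0.04·250 = 149.1
CE = (149.1)² = 22230.81

$22,230.81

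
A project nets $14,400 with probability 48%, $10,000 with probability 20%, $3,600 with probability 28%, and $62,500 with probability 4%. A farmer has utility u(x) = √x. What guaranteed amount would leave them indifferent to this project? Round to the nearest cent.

$10,899.36

E[u] = 0.48·√14400 + 0.2·√10000 + 0.28·√3600 + 0.04·√62500 = 0.48·120 + 0.2·100 + 0.28·60 + 0.04·250 = 104.4
CE = (104.4)² = 10899.36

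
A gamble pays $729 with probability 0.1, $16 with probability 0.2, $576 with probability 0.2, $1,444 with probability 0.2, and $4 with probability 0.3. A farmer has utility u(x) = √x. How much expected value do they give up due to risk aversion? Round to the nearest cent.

$209.05

E[u] = 0.1·√729 + 0.2·√16 + 0.2·√576 + 0.2·√1444 + 0.3·√4 = 0.1·27 + 0.2·4 + 0.2·24 + 0.2·38 + 0.3·2 = 16.5
CE = (16.5)² = 272.25
Risk premium = EV − CE = 481.3 − 272.25 = 209.05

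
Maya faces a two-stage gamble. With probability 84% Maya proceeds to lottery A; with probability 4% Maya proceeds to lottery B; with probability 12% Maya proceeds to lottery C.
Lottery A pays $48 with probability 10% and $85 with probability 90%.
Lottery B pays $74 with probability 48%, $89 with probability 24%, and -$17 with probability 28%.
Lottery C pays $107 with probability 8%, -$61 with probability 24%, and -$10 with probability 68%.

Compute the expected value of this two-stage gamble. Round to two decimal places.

$68.83

EV(A) = 0.1 × 48 + 0.9 × 85 = 4.8 + 76.5 = 81.3
EV(B) = 0.48 × 74 + 0.24 × 89 + 0.28 × (-17) = 35.52 + 21.36 − 4.76 = 52.12
EV(C) = 0.08 × 107 + 0.24 × (-61) + 0.68 × (-10) = 8.56 − 14.64 − 6.8 = -12.88
Overall = 0.84 × 81.3 + 0.04 × 52.12 + 0.12 × (-12.88) = 68.292 + 2.0848 − 1.5456 = 68.8312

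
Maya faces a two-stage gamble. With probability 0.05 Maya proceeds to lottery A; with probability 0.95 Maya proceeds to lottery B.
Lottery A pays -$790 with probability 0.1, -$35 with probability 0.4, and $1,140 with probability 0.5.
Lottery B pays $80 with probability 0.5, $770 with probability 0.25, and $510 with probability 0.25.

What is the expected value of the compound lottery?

$365.85

EV(A) = 0.1 × (-790) + 0.4 × (-35) + 0.5 × 1140 = -79 − 14 + 570 = 477
EV(B) = 0.5 × 80 + 0.25 × 770 + 0.25 × 510 = 40 + 192.5 + 127.5 = 360
Overall = 0.05 × 477 + 0.95 × 360 = 23.85 + 342 = 365.85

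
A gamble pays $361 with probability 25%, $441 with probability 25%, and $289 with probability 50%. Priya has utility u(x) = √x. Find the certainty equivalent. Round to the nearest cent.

$342.25

E[u] = 0.25·√361 + 0.25·√441 + 0.5·√289 = 0.25·19 + 0.25·21 + 0.5·17 = 18.5
CE = (18.5)² = 342.25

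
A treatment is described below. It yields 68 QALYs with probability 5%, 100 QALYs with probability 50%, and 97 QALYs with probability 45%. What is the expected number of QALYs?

EV = 0.05 × 68 + 0.5 × 100 + 0.45 × 97 = 3.4 + 50 + 43.65 = 97.05

97.05 QALYs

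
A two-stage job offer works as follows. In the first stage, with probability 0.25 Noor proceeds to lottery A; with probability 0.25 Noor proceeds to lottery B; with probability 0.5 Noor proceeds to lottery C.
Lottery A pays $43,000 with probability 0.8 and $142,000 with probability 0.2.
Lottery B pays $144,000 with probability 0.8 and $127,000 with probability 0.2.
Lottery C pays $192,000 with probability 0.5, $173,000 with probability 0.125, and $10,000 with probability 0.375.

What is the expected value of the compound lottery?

EV(A) = 0.8 × 43000 + 0.2 × 142000 = 34400 + 28400 = 62800
EV(B) = 0.8 × 144000 + 0.2 × 127000 = 115200 + 25400 = 140600
EV(C) = 0.5 × 192000 + 0.125 × 173000 + 0.375 × 10000 = 96000 + 21625 + 3750 = 121375
Overall = 0.25 × 62800 + 0.25 × 140600 + 0.5 × 121375 = 15700 + 35150 + 60687.5 = 111537.5

$111,537.50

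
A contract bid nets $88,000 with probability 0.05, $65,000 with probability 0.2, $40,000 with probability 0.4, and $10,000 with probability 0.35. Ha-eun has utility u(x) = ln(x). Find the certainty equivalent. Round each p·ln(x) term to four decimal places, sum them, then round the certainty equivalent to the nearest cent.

$28,226.03

E[u] = 0.05·ln(88000) + 0.2·ln(65000) + 0.4·ln(40000) + 0.35·ln(10000) = 0.5693 + 2.2164 + 4.2387 + 3.2236 = 10.2480
CE = e^10.2480 ≈ 28226.03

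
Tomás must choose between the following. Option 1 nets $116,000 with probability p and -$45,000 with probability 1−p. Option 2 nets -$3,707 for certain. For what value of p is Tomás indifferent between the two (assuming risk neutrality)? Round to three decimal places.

p = 0.256

p·116000 + (1−p)·(-45000) = -3707
161000p − 45000 = -3707
p = (-3707 + 45000) / 161000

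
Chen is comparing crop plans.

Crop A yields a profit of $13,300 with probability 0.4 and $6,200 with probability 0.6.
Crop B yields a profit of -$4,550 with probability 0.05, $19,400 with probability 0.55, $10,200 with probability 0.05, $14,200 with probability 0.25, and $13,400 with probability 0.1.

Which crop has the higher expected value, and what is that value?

Crop B ($15,842.50)

Crop A = 0.4 × 13300 + 0.6 × 6200 = 5320 + 3720 = 9040
Crop B = 0.05 × (-4550) + 0.55 × 19400 + 0.05 × 10200 + 0.25 × 14200 + 0.1 × 13400 = -227.5 + 10670 + 510 + 3550 + 1340 = 15842.5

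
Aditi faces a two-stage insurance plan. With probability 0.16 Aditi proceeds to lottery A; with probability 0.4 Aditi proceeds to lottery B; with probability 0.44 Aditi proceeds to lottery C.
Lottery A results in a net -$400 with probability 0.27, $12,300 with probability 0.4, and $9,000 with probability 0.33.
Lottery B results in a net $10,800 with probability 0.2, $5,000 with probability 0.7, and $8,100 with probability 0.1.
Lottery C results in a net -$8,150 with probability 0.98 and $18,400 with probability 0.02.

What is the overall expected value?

$480.76

EV(A) = 0.27 × (-400) + 0.4 × 12300 + 0.33 × 9000 = -108 + 4920 + 2970 = 7782
EV(B) = 0.2 × 10800 + 0.7 × 5000 + 0.1 × 8100 = 2160 + 3500 + 810 = 6470
EV(C) = 0.98 × (-8150) + 0.02 × 18400 = -7987 + 368 = -7619
Overall = 0.16 × 7782 + 0.4 × 6470 + 0.44 × (-7619) = 1245.12 + 2588 − 3352.36 = 480.76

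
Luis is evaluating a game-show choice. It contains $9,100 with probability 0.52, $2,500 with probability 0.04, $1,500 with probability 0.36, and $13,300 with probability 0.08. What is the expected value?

EV = 0.52 × 9100 + 0.04 × 2500 + 0.36 × 1500 + 0.08 × 13300 = 4732 + 100 + 540 + 1064 = 6436

$6,436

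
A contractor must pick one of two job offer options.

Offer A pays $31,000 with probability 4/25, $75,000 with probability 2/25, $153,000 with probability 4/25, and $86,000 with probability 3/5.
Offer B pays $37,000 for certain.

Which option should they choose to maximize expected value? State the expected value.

Offer A = 4/25 × 31000 + 2/25 × 75000 + 4/25 × 153000 + 3/5 × 86000 = 4960 + 6000 + 24480 + 51600 = 87040
Offer B: 37000 (certain)

Offer A ($87,040)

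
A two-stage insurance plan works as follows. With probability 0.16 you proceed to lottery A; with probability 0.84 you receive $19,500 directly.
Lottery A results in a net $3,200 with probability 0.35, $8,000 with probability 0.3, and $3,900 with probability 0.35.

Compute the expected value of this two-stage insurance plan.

$17,161.60

EV(A) = 0.35 × 3200 + 0.3 × 8000 + 0.35 × 3900 = 1120 + 2400 + 1365 = 4885
Branch B: 19500 (certain)
Overall = 0.16 × 4885 + 0.84 × 19500 = 781.6 + 16380 = 17161.6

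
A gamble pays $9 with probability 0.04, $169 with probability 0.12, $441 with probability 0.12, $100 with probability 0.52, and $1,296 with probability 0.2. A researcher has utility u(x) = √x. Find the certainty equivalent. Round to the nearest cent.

E[u] = 0.04·√9 + 0.12·√169 + 0.12·√441 + 0.52·√100 + 0.2·√1296 = 0.04·3 + 0.12·13 + 0.12·21 + 0.52·10 + 0.2·36 = 16.6
CE = (16.6)² = 275.56

$275.56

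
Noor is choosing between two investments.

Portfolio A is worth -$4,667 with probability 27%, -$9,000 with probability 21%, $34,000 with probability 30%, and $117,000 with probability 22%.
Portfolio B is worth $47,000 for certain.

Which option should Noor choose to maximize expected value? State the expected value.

Portfolio B ($47,000)

Portfolio A = 0.27 × (-4667) + 0.21 × (-9000) + 0.3 × 34000 + 0.22 × 117000 = -1260.09 − 1890 + 10200 + 25740 = 32789.91
Portfolio B: 47000 (certain)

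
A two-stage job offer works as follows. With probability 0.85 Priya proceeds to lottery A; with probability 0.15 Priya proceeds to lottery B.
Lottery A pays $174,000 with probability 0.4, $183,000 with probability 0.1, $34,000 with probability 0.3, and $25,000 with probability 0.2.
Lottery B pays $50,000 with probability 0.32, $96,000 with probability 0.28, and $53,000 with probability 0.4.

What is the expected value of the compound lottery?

$97,247

EV(A) = 0.4 × 174000 + 0.1 × 183000 + 0.3 × 34000 + 0.2 × 25000 = 69600 + 18300 + 10200 + 5000 = 103100
EV(B) = 0.32 × 50000 + 0.28 × 96000 + 0.4 × 53000 = 16000 + 26880 + 21200 = 64080
Overall = 0.85 × 103100 + 0.15 × 64080 = 87635 + 9612 = 97247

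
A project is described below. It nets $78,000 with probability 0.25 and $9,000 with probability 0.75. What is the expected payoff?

$26,250

EV = 0.25 × 78000 + 0.75 × 9000 = 19500 + 6750 = 26250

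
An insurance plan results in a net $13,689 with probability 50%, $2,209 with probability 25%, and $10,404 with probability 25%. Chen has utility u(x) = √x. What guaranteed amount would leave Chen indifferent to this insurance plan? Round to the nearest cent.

E[u] = 0.5·√13689 + 0.25·√2209 + 0.25·√10404 = 0.5·117 + 0.25·47 + 0.25·102 = 95.75
CE = (95.75)² = 9168.0625

$9,168.06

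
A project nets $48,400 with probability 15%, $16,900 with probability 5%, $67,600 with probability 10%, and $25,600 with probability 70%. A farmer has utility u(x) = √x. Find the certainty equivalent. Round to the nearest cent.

$31,506.25

E[u] = 0.15·√48400 + 0.05·√16900 + 0.1·√67600 + 0.7·√25600 = 0.15·220 + 0.05·130 + 0.1·260 + 0.7·160 = 177.5
CE = (177.5)² = 31506.25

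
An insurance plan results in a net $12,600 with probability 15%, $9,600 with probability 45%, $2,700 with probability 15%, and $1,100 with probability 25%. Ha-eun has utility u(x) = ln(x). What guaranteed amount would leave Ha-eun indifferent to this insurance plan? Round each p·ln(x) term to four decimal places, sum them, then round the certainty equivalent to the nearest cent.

E[u] = 0.15·ln(12600) + 0.45·ln(9600) + 0.15·ln(2700) + 0.25·ln(1100) = 1.4162 + 4.1263 + 1.1852 + 1.7508 = 8.4785
CE = e^8.4785 ≈ 4810.23

$4,810.23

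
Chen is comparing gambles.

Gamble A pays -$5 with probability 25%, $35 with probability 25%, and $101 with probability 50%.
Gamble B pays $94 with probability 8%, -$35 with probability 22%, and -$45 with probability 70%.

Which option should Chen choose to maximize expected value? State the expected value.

Gamble A ($58)

Gamble A = 0.25 × (-5) + 0.25 × 35 + 0.5 × 101 = -1.25 + 8.75 + 50.5 = 58
Gamble B = 0.08 × 94 + 0.22 × (-35) + 0.7 × (-45) = 7.52 − 7.7 − 31.5 = -31.68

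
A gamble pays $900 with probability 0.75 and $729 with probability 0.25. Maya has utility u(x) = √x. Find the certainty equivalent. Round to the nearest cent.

$855.56

E[u] = 0.75·√900 + 0.25·√729 = 0.75·30 + 0.25·27 = 29.25
CE = (29.25)² = 855.5625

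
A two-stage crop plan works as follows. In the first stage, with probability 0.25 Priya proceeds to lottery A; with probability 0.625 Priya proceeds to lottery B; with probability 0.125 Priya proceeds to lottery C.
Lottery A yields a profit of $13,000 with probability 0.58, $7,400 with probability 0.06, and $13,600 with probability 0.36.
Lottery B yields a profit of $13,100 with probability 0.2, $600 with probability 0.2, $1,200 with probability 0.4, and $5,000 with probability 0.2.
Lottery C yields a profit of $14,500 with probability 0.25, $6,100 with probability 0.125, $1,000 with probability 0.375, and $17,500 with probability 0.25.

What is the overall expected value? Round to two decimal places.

$6,999.69

EV(A) = 0.58 × 13000 + 0.06 × 7400 + 0.36 × 13600 = 7540 + 444 + 4896 = 12880
EV(B) = 0.2 × 13100 + 0.2 × 600 + 0.4 × 1200 + 0.2 × 5000 = 2620 + 120 + 480 + 1000 = 4220
EV(C) = 0.25 × 14500 + 0.125 × 6100 + 0.375 × 1000 + 0.25 × 17500 = 3625 + 762.5 + 375 + 4375 = 9137.5
Overall = 0.25 × 12880 + 0.625 × 4220 + 0.125 × 9137.5 = 3220 + 2637.5 + 1142.1875 = 6999.6875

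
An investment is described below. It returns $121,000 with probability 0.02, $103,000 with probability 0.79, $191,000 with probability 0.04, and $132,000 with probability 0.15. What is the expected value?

EV = 0.02 × 121000 + 0.79 × 103000 + 0.04 × 191000 + 0.15 × 132000 = 2420 + 81370 + 7640 + 19800 = 111230

$111,230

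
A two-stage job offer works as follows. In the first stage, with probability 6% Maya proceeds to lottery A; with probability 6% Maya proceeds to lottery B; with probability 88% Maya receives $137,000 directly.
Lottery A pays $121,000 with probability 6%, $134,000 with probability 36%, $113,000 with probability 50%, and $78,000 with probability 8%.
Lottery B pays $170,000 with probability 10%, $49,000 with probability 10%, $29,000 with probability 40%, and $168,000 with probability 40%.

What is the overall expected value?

EV(A) = 0.06 × 121000 + 0.36 × 134000 + 0.5 × 113000 + 0.08 × 78000 = 7260 + 48240 + 56500 + 6240 = 118240
EV(B) = 0.1 × 170000 + 0.1 × 49000 + 0.4 × 29000 + 0.4 × 168000 = 17000 + 4900 + 11600 + 67200 = 100700
Branch C: 137000 (certain)
Overall = 0.06 × 118240 + 0.06 × 100700 + 0.88 × 137000 = 7094.4 + 6042 + 120560 = 133696.4

$133,696.40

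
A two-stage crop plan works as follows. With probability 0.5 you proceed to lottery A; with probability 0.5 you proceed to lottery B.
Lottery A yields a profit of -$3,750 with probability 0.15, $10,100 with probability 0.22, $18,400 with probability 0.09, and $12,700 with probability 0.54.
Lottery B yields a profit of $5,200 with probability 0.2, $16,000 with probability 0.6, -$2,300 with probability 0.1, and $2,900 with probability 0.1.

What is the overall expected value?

EV(A) = 0.15 × (-3750) + 0.22 × 10100 + 0.09 × 18400 + 0.54 × 12700 = -562.5 + 2222 + 1656 + 6858 = 10173.5
EV(B) = 0.2 × 5200 + 0.6 × 16000 + 0.1 × (-2300) + 0.1 × 2900 = 1040 + 9600 − 230 + 290 = 10700
Overall = 0.5 × 10173.5 + 0.5 × 10700 = 5086.75 + 5350 = 10436.75

$10,436.75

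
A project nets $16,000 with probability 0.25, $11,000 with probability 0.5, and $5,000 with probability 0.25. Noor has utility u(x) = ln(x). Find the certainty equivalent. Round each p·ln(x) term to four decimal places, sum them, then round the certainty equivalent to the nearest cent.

E[u] = 0.25·ln(16000) + 0.5·ln(11000) + 0.25·ln(5000) = 2.4201 + 4.6528 + 2.1293 = 9.2022
CE = e^9.2022 ≈ 9918.93

$9,918.93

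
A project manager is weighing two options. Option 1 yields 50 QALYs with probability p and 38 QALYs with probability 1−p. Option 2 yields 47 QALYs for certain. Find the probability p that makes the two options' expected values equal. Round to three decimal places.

p·50 + (1−p)·38 = 47
12p + 38 = 47
p = (47 − 38) / 12

p = 0.750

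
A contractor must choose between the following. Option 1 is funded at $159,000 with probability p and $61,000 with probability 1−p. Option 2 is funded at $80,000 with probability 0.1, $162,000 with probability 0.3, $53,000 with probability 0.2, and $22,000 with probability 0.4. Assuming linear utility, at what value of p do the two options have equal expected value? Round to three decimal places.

EV(Option 2) = 0.1 × 80000 + 0.3 × 162000 + 0.2 × 53000 + 0.4 × 22000 = 8000 + 48600 + 10600 + 8800 = 76000
p·159000 + (1−p)·61000 = 76000
98000p + 61000 = 76000
p = (76000 − 61000) / 98000

p = 0.153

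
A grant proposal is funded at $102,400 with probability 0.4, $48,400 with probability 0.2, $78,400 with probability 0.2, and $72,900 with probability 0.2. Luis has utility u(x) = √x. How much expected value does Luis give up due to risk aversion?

$1,376

E[u] = 0.4·√102400 + 0.2·√48400 + 0.2·√78400 + 0.2·√72900 = 0.4·320 + 0.2·220 + 0.2·280 + 0.2·270 = 282
CE = (282)² = 79524
Risk premium = EV − CE = 80900 − 79524 = 1376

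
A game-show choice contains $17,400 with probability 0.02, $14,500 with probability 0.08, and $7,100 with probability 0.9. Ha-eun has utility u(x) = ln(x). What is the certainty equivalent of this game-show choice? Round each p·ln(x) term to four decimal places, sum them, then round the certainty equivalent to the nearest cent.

$7,654.13

E[u] = 0.02·ln(17400) + 0.08·ln(14500) + 0.9·ln(7100) = 0.1953 + 0.7666 + 7.9811 = 8.9430
CE = e^8.9430 ≈ 7654.13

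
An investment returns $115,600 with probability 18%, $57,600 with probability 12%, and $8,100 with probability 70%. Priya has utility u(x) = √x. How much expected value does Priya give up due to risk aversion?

E[u] = 0.18·√115600 + 0.12·√57600 + 0.7·√8100 = 0.18·340 + 0.12·240 + 0.7·90 = 153
CE = (153)² = 23409
Risk premium = EV − CE = 33390 − 23409 = 9981

$9,981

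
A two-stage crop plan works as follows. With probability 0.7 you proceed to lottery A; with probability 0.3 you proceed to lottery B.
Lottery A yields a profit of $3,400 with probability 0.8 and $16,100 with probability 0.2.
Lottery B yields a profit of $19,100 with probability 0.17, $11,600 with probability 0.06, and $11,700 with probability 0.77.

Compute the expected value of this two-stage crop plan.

$8,043.60

EV(A) = 0.8 × 3400 + 0.2 × 16100 = 2720 + 3220 = 5940
EV(B) = 0.17 × 19100 + 0.06 × 11600 + 0.77 × 11700 = 3247 + 696 + 9009 = 12952
Overall = 0.7 × 5940 + 0.3 × 12952 = 4158 + 3885.6 = 8043.6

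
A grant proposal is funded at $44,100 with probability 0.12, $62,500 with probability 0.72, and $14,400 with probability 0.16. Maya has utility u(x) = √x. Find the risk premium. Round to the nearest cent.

E[u] = 0.12·√44100 + 0.72·√62500 + 0.16·√14400 = 0.12·210 + 0.72·250 + 0.16·120 = 224.4
CE = (224.4)² = 50355.36
Risk premium = EV − CE = 52596 − 50355.36 = 2240.64

$2,240.64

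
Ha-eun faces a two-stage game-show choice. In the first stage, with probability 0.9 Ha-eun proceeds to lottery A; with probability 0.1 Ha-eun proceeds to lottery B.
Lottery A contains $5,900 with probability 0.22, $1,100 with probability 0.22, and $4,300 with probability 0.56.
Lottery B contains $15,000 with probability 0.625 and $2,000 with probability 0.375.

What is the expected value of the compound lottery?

EV(A) = 0.22 × 5900 + 0.22 × 1100 + 0.56 × 4300 = 1298 + 242 + 2408 = 3948
EV(B) = 0.625 × 15000 + 0.375 × 2000 = 9375 + 750 = 10125
Overall = 0.9 × 3948 + 0.1 × 10125 = 3553.2 + 1012.5 = 4565.7

$4,565.70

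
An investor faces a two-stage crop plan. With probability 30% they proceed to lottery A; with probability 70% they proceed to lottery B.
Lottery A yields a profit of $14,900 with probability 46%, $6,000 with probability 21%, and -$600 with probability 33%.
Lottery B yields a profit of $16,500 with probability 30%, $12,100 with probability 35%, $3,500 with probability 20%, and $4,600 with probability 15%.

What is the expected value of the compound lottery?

EV(A) = 0.46 × 14900 + 0.21 × 6000 + 0.33 × (-600) = 6854 + 1260 − 198 = 7916
EV(B) = 0.3 × 16500 + 0.35 × 12100 + 0.2 × 3500 + 0.15 × 4600 = 4950 + 4235 + 700 + 690 = 10575
Overall = 0.3 × 7916 + 0.7 × 10575 = 2374.8 + 7402.5 = 9777.3

$9,777.30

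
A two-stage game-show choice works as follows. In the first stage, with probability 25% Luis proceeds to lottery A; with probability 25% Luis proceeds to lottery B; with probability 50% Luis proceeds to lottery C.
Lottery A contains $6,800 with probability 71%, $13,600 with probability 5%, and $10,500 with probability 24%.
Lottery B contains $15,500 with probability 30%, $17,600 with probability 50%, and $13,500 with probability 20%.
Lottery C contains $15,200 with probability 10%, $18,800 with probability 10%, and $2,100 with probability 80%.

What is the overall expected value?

EV(A) = 0.71 × 6800 + 0.05 × 13600 + 0.24 × 10500 = 4828 + 680 + 2520 = 8028
EV(B) = 0.3 × 15500 + 0.5 × 17600 + 0.2 × 13500 = 4650 + 8800 + 2700 = 16150
EV(C) = 0.1 × 15200 + 0.1 × 18800 + 0.8 × 2100 = 1520 + 1880 + 1680 = 5080
Overall = 0.25 × 8028 + 0.25 × 16150 + 0.5 × 5080 = 2007 + 4037.5 + 2540 = 8584.5

$8,584.50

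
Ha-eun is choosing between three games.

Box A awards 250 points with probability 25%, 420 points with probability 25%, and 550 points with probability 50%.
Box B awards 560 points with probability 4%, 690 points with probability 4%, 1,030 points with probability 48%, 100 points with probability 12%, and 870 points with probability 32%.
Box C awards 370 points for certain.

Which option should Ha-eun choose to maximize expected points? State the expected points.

Box A = 0.25 × 250 + 0.25 × 420 + 0.5 × 550 = 62.5 + 105 + 275 = 442.5
Box B = 0.04 × 560 + 0.04 × 690 + 0.48 × 1030 + 0.12 × 100 + 0.32 × 870 = 22.4 + 27.6 + 494.4 + 12 + 278.4 = 834.8
Box C: 370 (certain)

Box B (834.8 points)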